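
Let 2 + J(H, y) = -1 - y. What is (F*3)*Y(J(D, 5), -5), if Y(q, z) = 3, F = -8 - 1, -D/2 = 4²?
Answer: -81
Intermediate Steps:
D = -32 (D = -2*4² = -2*16 = -32)
J(H, y) = -3 - y (J(H, y) = -2 + (-1 - y) = -3 - y)
F = -9
(F*3)*Y(J(D, 5), -5) = -9*3*3 = -27*3 = -81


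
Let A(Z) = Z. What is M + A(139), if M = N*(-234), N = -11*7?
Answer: 18157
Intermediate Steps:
N = -77
M = 18018 (M = -77*(-234) = 18018)
M + A(139) = 18018 + 139 = 18157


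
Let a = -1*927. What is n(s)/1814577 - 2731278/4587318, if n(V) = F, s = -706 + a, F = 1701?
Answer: -274906178416/462446763027 ≈ -0.59446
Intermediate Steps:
a = -927
s = -1633 (s = -706 - 927 = -1633)
n(V) = 1701
n(s)/1814577 - 2731278/4587318 = 1701/1814577 - 2731278/4587318 = 1701*(1/1814577) - 2731278*1/4587318 = 567/604859 - 455213/764553 = -274906178416/462446763027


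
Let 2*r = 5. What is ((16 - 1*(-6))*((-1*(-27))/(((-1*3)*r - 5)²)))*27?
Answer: 64152/625 ≈ 102.64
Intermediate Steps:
r = 5/2 (r = (½)*5 = 5/2 ≈ 2.5000)
((16 - 1*(-6))*((-1*(-27))/(((-1*3)*r - 5)²)))*27 = ((16 - 1*(-6))*((-1*(-27))/((-1*3*(5/2) - 5)²)))*27 = ((16 + 6)*(27/((-3*5/2 - 5)²)))*27 = (22*(27/((-15/2 - 5)²)))*27 = (22*(27/((-25/2)²)))*27 = (22*(27/(625/4)))*27 = (22*(27*(4/625)))*27 = (22*(108/625))*27 = (2376/625)*27 = 64152/625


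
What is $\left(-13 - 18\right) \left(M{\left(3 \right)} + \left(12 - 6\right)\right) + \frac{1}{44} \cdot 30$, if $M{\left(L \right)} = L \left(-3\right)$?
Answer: $\frac{2061}{22} \approx 93.682$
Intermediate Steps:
$M{\left(L \right)} = - 3 L$
$\left(-13 - 18\right) \left(M{\left(3 \right)} + \left(12 - 6\right)\right) + \frac{1}{44} \cdot 30 = \left(-13 - 18\right) \left(\left(-3\right) 3 + \left(12 - 6\right)\right) + \frac{1}{44} \cdot 30 = - 31 \left(-9 + 6\right) + \frac{1}{44} \cdot 30 = \left(-31\right) \left(-3\right) + \frac{15}{22} = 93 + \frac{15}{22} = \frac{2061}{22}$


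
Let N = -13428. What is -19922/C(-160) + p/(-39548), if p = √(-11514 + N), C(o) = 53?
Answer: -19922/53 - I*√24942/39548 ≈ -375.89 - 0.0039934*I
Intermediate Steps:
p = I*√24942 (p = √(-11514 - 13428) = √(-24942) = I*√24942 ≈ 157.93*I)
-19922/C(-160) + p/(-39548) = -19922/53 + (I*√24942)/(-39548) = -19922*1/53 + (I*√24942)*(-1/39548) = -19922/53 - I*√24942/39548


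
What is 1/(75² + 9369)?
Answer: 1/14994 ≈ 6.6693e-5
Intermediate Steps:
1/(75² + 9369) = 1/(5625 + 9369) = 1/14994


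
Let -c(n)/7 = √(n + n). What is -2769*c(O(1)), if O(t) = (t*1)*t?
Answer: 19383*√2 ≈ 27412.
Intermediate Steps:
O(t) = t² (O(t) = t*t = t²)
c(n) = -7*√2*√n (c(n) = -7*√(n + n) = -7*√2*√n)
-2769*c(O(1)) = -(-19383)*√2*√(1²) = -(-19383)*√2*√1 = -(-19383)*√2 = 19383*√2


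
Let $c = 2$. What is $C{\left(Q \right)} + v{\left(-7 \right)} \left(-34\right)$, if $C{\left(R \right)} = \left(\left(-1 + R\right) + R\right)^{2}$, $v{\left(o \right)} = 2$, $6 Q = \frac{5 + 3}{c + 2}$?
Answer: $- \frac{611}{9} \approx -67.889$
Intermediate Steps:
$Q = \frac{1}{3}$ ($Q = \frac{\left(5 + 3\right) \frac{1}{2 + 2}}{6} = \frac{8 \cdot \frac{1}{4}}{6} = \frac{1}{6} \cdot 2 = \frac{1}{3} \approx 0.33333$)
$C{\left(R \right)} = \left(-1 + 2 R\right)^{2}$
$C{\left(Q \right)} + v{\left(-7 \right)} \left(-34\right) = \left(-1 + 2 \cdot \frac{1}{3}\right)^{2} + 2 \left(-34\right) = \left(-1 + \frac{2}{3}\right)^{2} - 68 = \left(- \frac{1}{3}\right)^{2} - 68 = \frac{1}{9} - 68 = - \frac{611}{9}$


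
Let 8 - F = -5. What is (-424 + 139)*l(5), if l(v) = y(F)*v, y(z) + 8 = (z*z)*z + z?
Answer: -3137850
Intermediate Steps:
F = 13 (F = 8 - 1*(-5) = 8 + 5 = 13)
y(z) = -8 + z + z**3 (y(z) = -8 + ((z*z)*z + z) = -8 + (z**2*z + z) = -8 + (z**3 + z) = -8 + (z + z**3) = -8 + z + z**3)
l(v) = 2202*v (l(v) = (-8 + 13 + 13**3)*v = (-8 + 13 + 2197)*v = 2202*v)
(-424 + 139)*l(5) = (-424 + 139)*(2202*5) = -285*11010 = -3137850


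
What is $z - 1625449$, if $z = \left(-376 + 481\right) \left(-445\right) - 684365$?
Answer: $-2356539$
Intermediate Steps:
$z = -731090$ ($z = 105 \left(-445\right) - 684365 = -46725 - 684365 = -731090$)
$z - 1625449 = -731090 - 1625449 = -2356539$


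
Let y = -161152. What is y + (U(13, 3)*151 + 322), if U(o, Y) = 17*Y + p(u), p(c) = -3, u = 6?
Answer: -153582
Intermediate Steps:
U(o, Y) = -3 + 17*Y (U(o, Y) = 17*Y - 3 = -3 + 17*Y)
y + (U(13, 3)*151 + 322) = -161152 + ((-3 + 17*3)*151 + 322) = -161152 + ((-3 + 51)*151 + 322) = -161152 + (48*151 + 322) = -161152 + (7248 + 322) = -161152 + 7570 = -153582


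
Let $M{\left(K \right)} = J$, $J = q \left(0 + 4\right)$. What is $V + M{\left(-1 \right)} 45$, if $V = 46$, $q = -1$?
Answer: $-134$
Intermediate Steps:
$J = -4$ ($J = - (0 + 4) = \left(-1\right) 4 = -4$)
$M{\left(K \right)} = -4$
$V + M{\left(-1 \right)} 45 = 46 - 180 = -134$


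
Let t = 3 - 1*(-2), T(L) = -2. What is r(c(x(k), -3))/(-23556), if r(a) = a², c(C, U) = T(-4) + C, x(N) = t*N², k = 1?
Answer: -3/7852 ≈ -0.00038207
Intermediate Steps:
t = 5 (t = 3 + 2 = 5)
x(N) = 5*N²
c(C, U) = -2 + C
r(c(x(k), -3))/(-23556) = (-2 + 5*1²)²/(-23556) = (-2 + 5*1)²*(-1/23556) = (-2 + 5)²*(-1/23556) = 3²*(-1/23556) = 9*(-1/23556) = -3/7852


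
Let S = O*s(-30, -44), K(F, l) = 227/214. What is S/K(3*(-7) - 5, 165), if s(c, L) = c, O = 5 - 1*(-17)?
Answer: -141240/227 ≈ -622.20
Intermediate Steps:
K(F, l) = 227/214 (K(F, l) = 227*(1/214) = 227/214)
O = 22 (O = 5 + 17 = 22)
S = -660 (S = 22*(-30) = -660)
S/K(3*(-7) - 5, 165) = -660/227/214 = -660*214/227 = -141240/227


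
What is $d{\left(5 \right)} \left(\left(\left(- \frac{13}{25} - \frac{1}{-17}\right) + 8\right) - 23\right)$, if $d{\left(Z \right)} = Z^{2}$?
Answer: $- \frac{6571}{17} \approx -386.53$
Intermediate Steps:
$d{\left(5 \right)} \left(\left(\left(- \frac{13}{25} - \frac{1}{-17}\right) + 8\right) - 23\right) = 5^{2} \left(\left(\left(- \frac{13}{25} - \frac{1}{-17}\right) + 8\right) - 23\right) = 25 \left(\left(\left(\left(-13\right) \frac{1}{25} - - \frac{1}{17}\right) + 8\right) - 23\right) = 25 \left(\left(\left(- \frac{13}{25} + \frac{1}{17}\right) + 8\right) - 23\right) = 25 \left(\left(- \frac{196}{425} + 8\right) - 23\right) = 25 \left(\frac{3204}{425} - 23\right) = 25 \left(- \frac{6571}{425}\right) = - \frac{6571}{17}$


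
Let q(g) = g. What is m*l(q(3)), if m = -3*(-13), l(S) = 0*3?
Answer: 0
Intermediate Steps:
l(S) = 0
m = 39
m*l(q(3)) = 39*0 = 0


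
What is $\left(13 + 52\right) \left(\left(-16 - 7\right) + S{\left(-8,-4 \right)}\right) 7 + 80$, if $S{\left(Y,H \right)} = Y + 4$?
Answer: $-12205$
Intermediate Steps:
$S{\left(Y,H \right)} = 4 + Y$
$\left(13 + 52\right) \left(\left(-16 - 7\right) + S{\left(-8,-4 \right)}\right) 7 + 80 = \left(13 + 52\right) \left(\left(-16 - 7\right) + \left(4 - 8\right)\right) 7 + 80 = 65 \left(-23 - 4\right) 7 + 80 = 65 \left(-27\right) 7 + 80 = \left(-1755\right) 7 + 80 = -12285 + 80 = -12205$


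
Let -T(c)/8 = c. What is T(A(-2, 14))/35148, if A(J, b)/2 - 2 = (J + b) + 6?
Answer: -80/8787 ≈ -0.0091044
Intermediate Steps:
A(J, b) = 16 + 2*J + 2*b (A(J, b) = 4 + 2*((J + b) + 6) = 4 + 2*(6 + J + b) = 4 + (12 + 2*J + 2*b) = 16 + 2*J + 2*b)
T(c) = -8*c
T(A(-2, 14))/35148 = -8*(16 + 2*(-2) + 2*14)/35148 = -8*(16 - 4 + 28)*(1/35148) = -8*40*(1/35148) = -320*1/35148 = -80/8787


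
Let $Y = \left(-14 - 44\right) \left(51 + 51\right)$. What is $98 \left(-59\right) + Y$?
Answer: $-11698$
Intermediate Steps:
$Y = -5916$ ($Y = \left(-58\right) 102 = -5916$)
$98 \left(-59\right) + Y = 98 \left(-59\right) - 5916 = -5782 - 5916 = -11698$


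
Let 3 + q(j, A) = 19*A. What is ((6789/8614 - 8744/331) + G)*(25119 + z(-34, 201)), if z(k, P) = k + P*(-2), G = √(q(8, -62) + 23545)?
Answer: -24707905147/39058 + 49366*√5591 ≈ 3.0586e+6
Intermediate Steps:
q(j, A) = -3 + 19*A
G = 2*√5591 (G = √((-3 + 19*(-62)) + 23545) = √((-3 - 1178) + 23545) = √(-1181 + 23545) = √22364 = 2*√5591 ≈ 149.55)
z(k, P) = k - 2*P
((6789/8614 - 8744/331) + G)*(25119 + z(-34, 201)) = ((6789/8614 - 8744/331) + 2*√5591)*(25119 + (-34 - 2*201)) = ((6789*(1/8614) - 8744*1/331) + 2*√5591)*(25119 + (-34 - 402)) = ((93/118 - 8744/331) + 2*√5591)*(25119 - 436) = (-1001009/39058 + 2*√5591)*24683 = -24707905147/39058 + 49366*√5591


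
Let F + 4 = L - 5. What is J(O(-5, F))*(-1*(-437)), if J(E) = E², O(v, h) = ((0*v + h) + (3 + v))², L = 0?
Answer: 6398117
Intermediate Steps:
F = -9 (F = -4 + (0 - 5) = -4 - 5 = -9)
O(v, h) = (3 + h + v)² (O(v, h) = ((0 + h) + (3 + v))² = (h + (3 + v))² = (3 + h + v)²)
J(O(-5, F))*(-1*(-437)) = ((3 - 9 - 5)²)²*(-1*(-437)) = ((-11)²)²*437 = 121²*437 = 14641*437 = 6398117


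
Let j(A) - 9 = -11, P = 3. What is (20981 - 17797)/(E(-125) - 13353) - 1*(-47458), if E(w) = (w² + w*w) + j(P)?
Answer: 849264094/17895 ≈ 47458.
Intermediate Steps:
j(A) = -2 (j(A) = 9 - 11 = -2)
E(w) = -2 + 2*w² (E(w) = (w² + w*w) - 2 = (w² + w²) - 2 = 2*w² - 2 = -2 + 2*w²)
(20981 - 17797)/(E(-125) - 13353) - 1*(-47458) = (20981 - 17797)/((-2 + 2*(-125)²) - 13353) - 1*(-47458) = 3184/((-2 + 2*15625) - 13353) + 47458 = 3184/((-2 + 31250) - 13353) + 47458 = 3184/(31248 - 13353) + 47458 = 3184/17895 + 47458 = 849264094/17895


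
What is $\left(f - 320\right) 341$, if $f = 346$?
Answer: $8866$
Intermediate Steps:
$\left(f - 320\right) 341 = \left(346 - 320\right) 341 = 26 \cdot 341 = 8866$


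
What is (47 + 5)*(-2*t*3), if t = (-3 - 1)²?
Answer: -4992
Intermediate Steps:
t = 16 (t = (-4)² = 16)
(47 + 5)*(-2*t*3) = (47 + 5)*(-2*16*3) = 52*(-32*3) = 52*(-96) = -4992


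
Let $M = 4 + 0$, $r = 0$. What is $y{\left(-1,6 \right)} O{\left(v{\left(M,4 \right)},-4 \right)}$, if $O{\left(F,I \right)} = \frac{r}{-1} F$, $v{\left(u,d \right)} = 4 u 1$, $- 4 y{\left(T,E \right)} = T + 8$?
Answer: $0$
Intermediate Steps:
$y{\left(T,E \right)} = -2 - \frac{T}{4}$ ($y{\left(T,E \right)} = - \frac{T + 8}{4} = - \frac{8 + T}{4} = -2 - \frac{T}{4}$)
$M = 4$
$v{\left(u,d \right)} = 4 u$
$O{\left(F,I \right)} = 0$ ($O{\left(F,I \right)} = \frac{0}{-1} F = 0 \left(-1\right) F = 0 F = 0$)
$y{\left(-1,6 \right)} O{\left(v{\left(M,4 \right)},-4 \right)} = \left(-2 - - \frac{1}{4}\right) 0 = \left(-2 + \frac{1}{4}\right) 0 = \left(- \frac{7}{4}\right) 0 = 0$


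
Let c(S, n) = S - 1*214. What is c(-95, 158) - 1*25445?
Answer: -25754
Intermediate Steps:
c(S, n) = -214 + S (c(S, n) = S - 214 = -214 + S)
c(-95, 158) - 1*25445 = (-214 - 95) - 1*25445 = -309 - 25445 = -25754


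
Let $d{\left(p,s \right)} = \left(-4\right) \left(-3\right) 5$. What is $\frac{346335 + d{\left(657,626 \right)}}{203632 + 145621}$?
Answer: $\frac{346395}{349253} \approx 0.99182$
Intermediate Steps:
$d{\left(p,s \right)} = 60$ ($d{\left(p,s \right)} = 12 \cdot 5 = 60$)
$\frac{346335 + d{\left(657,626 \right)}}{203632 + 145621} = \frac{346335 + 60}{203632 + 145621} = \frac{346395}{349253}$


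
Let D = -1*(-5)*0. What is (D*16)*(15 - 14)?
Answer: 0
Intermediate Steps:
D = 0 (D = 5*0 = 0)
(D*16)*(15 - 14) = (0*16)*(15 - 14) = 0*1 = 0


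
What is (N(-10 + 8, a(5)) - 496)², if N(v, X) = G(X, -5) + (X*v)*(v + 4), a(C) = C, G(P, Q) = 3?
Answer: 263169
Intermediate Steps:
N(v, X) = 3 + X*v*(4 + v) (N(v, X) = 3 + (X*v)*(v + 4) = 3 + (X*v)*(4 + v) = 3 + X*v*(4 + v))
(N(-10 + 8, a(5)) - 496)² = ((3 + 5*(-10 + 8)² + 4*5*(-10 + 8)) - 496)² = ((3 + 5*(-2)² + 4*5*(-2)) - 496)² = ((3 + 5*4 - 40) - 496)² = ((3 + 20 - 40) - 496)² = (-17 - 496)² = (-513)² = 263169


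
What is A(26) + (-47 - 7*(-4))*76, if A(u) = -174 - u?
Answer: -1644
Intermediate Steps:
A(26) + (-47 - 7*(-4))*76 = (-174 - 1*26) + (-47 - 7*(-4))*76 = (-174 - 26) + (-47 + 28)*76 = -200 - 19*76 = -200 - 1444 = -1644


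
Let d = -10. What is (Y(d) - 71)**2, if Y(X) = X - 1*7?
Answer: 7744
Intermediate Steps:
Y(X) = -7 + X (Y(X) = X - 7 = -7 + X)
(Y(d) - 71)**2 = ((-7 - 10) - 71)**2 = (-17 - 71)**2 = (-88)**2 = 7744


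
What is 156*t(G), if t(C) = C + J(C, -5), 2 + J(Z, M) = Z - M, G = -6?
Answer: -1404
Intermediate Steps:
J(Z, M) = -2 + Z - M (J(Z, M) = -2 + (Z - M) = -2 + Z - M)
t(C) = 3 + 2*C (t(C) = C + (-2 + C - 1*(-5)) = C + (-2 + C + 5) = C + (3 + C) = 3 + 2*C)
156*t(G) = 156*(3 + 2*(-6)) = 156*(3 - 12) = 156*(-9) = -1404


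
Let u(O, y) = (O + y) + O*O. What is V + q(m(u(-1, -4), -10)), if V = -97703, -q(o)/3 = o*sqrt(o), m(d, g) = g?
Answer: -97703 + 30*I*sqrt(10) ≈ -97703.0 + 94.868*I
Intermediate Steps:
u(O, y) = O + y + O**2 (u(O, y) = (O + y) + O**2 = O + y + O**2)
q(o) = -3*o**(3/2) (q(o) = -3*o*sqrt(o) = -3*o**(3/2))
V + q(m(u(-1, -4), -10)) = -97703 - (-30)*I*sqrt(10) = -97703 + 30*I*sqrt(10)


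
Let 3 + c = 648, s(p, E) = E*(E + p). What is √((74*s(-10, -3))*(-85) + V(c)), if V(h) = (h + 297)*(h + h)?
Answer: √969870 ≈ 984.82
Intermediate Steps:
c = 645 (c = -3 + 648 = 645)
V(h) = 2*h*(297 + h) (V(h) = (297 + h)*(2*h) = 2*h*(297 + h))
√((74*s(-10, -3))*(-85) + V(c)) = √((74*(-3*(-3 - 10)))*(-85) + 2*645*(297 + 645)) = √((74*(-3*(-13)))*(-85) + 2*645*942) = √((74*39)*(-85) + 1215180) = √(2886*(-85) + 1215180) = √(-245310 + 1215180) = √969870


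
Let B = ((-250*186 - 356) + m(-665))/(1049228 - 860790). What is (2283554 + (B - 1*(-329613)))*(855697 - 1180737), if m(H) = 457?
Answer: -80028084869722440/94219 ≈ -8.4938e+11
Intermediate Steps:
B = -46399/188438 (B = ((-250*186 - 356) + 457)/(1049228 - 860790) = ((-46500 - 356) + 457)/188438 = (-46856 + 457)*(1/188438) = -46399*1/188438 = -46399/188438 ≈ -0.24623)
(2283554 + (B - 1*(-329613)))*(855697 - 1180737) = (2283554 + (-46399/188438 - 1*(-329613)))*(855697 - 1180737) = (2283554 + (-46399/188438 + 329613))*(-325040) = (2283554 + 62111568095/188438)*(-325040) = (492419916747/188438)*(-325040) = -80028084869722440/94219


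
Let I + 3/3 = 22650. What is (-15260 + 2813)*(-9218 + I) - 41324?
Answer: -167216981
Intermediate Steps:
I = 22649 (I = -1 + 22650 = 22649)
(-15260 + 2813)*(-9218 + I) - 41324 = (-15260 + 2813)*(-9218 + 22649) - 41324 = -12447*13431 - 41324 = -167175657 - 41324 = -167216981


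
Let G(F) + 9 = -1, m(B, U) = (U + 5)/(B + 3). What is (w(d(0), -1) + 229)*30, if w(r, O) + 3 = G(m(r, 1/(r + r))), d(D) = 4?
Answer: 6480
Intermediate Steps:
m(B, U) = (5 + U)/(3 + B)
G(F) = -10 (G(F) = -9 - 1 = -10)
w(r, O) = -13 (w(r, O) = -3 - 10 = -13)
(w(d(0), -1) + 229)*30 = (-13 + 229)*30 = 216*30 = 6480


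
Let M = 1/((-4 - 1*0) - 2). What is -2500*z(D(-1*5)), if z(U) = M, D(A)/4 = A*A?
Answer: 1250/3 ≈ 416.67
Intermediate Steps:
D(A) = 4*A² (D(A) = 4*(A*A) = 4*A²)
M = -⅙ (M = 1/((-4 + 0) - 2) = 1/(-4 - 2) = 1/(-6) = -⅙ ≈ -0.16667)
z(U) = -⅙
-2500*z(D(-1*5)) = -2500*(-⅙) = 1250/3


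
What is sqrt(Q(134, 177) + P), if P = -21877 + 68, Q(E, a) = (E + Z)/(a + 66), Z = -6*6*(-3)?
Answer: I*sqrt(15898035)/27 ≈ 147.68*I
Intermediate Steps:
Z = 108 (Z = -36*(-3) = 108)
Q(E, a) = (108 + E)/(66 + a) (Q(E, a) = (E + 108)/(a + 66) = (108 + E)/(66 + a))
P = -21809
sqrt(Q(134, 177) + P) = sqrt((108 + 134)/(66 + 177) - 21809) = sqrt(242/243 - 21809) = sqrt(-5299345/243) = I*sqrt(15898035)/27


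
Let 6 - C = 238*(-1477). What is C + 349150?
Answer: 700682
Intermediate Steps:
C = 351532 (C = 6 - 238*(-1477) = 6 - 1*(-351526) = 6 + 351526 = 351532)
C + 349150 = 351532 + 349150 = 700682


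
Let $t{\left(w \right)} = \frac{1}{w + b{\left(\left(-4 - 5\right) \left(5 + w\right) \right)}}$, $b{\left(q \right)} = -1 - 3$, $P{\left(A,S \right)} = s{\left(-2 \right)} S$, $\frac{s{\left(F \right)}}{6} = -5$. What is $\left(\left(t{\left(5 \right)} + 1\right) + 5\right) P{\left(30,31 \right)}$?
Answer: $-6510$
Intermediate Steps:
$s{\left(F \right)} = -30$ ($s{\left(F \right)} = 6 \left(-5\right) = -30$)
$P{\left(A,S \right)} = - 30 S$
$b{\left(q \right)} = -4$ ($b{\left(q \right)} = -1 - 3 = -4$)
$t{\left(w \right)} = \frac{1}{-4 + w}$ ($t{\left(w \right)} = \frac{1}{w - 4} = \frac{1}{-4 + w}$)
$\left(\left(t{\left(5 \right)} + 1\right) + 5\right) P{\left(30,31 \right)} = \left(\left(\frac{1}{-4 + 5} + 1\right) + 5\right) \left(\left(-30\right) 31\right) = \left(\left(1^{-1} + 1\right) + 5\right) \left(-930\right) = \left(\left(1 + 1\right) + 5\right) \left(-930\right) = \left(2 + 5\right) \left(-930\right) = 7 \left(-930\right) = -6510$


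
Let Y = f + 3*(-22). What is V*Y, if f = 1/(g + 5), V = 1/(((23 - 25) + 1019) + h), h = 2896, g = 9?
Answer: -71/4214 ≈ -0.016849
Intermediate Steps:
V = 1/3913 (V = 1/(((23 - 25) + 1019) + 2896) = 1/((-2 + 1019) + 2896) = 1/(1017 + 2896) = 1/3913 ≈ 0.00025556)
f = 1/14 (f = 1/(9 + 5) = 1/14 ≈ 0.071429)
Y = -923/14 (Y = 1/14 + 3*(-22) = 1/14 - 66 = -923/14 ≈ -65.929)
V*Y = (1/3913)*(-923/14) = -71/4214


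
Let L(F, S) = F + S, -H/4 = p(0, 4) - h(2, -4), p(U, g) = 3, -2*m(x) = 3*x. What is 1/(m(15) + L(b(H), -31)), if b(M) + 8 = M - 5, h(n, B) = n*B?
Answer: -2/221 ≈ -0.0090498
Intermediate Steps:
h(n, B) = B*n
m(x) = -3*x/2
H = -44 (H = -4*(3 - (-4)*2) = -4*(3 - 1*(-8)) = -4*(3 + 8) = -4*11 = -44)
b(M) = -13 + M (b(M) = -8 + (M - 5) = -8 + (-5 + M) = -13 + M)
1/(m(15) + L(b(H), -31)) = 1/(-3/2*15 + ((-13 - 44) - 31)) = 1/(-45/2 + (-57 - 31)) = 1/(-45/2 - 88) = 1/(-221/2) = -2/221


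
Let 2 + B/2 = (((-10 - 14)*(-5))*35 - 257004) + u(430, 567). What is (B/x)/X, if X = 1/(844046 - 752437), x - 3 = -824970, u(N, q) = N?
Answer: 46239825968/824967 ≈ 56051.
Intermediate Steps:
x = -824967 (x = 3 - 824970 = -824967)
X = 1/91609 ≈ 1.0916e-5
B = -504752 (B = -4 + 2*((((-10 - 14)*(-5))*35 - 257004) + 430) = -4 + 2*((-24*(-5)*35 - 257004) + 430) = -4 + 2*((120*35 - 257004) + 430) = -4 + 2*((4200 - 257004) + 430) = -4 + 2*(-252804 + 430) = -4 + 2*(-252374) = -4 - 504748 = -504752)
(B/x)/X = (-504752/(-824967))/(1/91609) = -504752*(-1/824967)*91609 = (504752/824967)*91609 = 46239825968/824967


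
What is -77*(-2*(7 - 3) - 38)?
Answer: 3542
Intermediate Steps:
-77*(-2*(7 - 3) - 38) = -77*(-2*4 - 38) = -77*(-8 - 38) = -77*(-46) = 3542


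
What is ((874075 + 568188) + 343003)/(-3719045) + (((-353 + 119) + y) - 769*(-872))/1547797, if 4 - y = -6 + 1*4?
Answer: -270204733702/5756326693865 ≈ -0.046940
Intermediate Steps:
y = 6 (y = 4 - (-6 + 1*4) = 4 - (-6 + 4) = 4 - 1*(-2) = 4 + 2 = 6)
((874075 + 568188) + 343003)/(-3719045) + (((-353 + 119) + y) - 769*(-872))/1547797 = ((874075 + 568188) + 343003)/(-3719045) + (((-353 + 119) + 6) - 769*(-872))/1547797 = (1442263 + 343003)*(-1/3719045) + ((-234 + 6) + 670568)*(1/1547797) = 1785266*(-1/3719045) + (-228 + 670568)*(1/1547797) = -1785266/3719045 + 670340*(1/1547797) = -1785266/3719045 + 670340/1547797 = -270204733702/5756326693865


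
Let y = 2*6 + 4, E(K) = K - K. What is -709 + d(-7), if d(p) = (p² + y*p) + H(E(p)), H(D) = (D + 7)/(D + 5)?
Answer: -3853/5 ≈ -770.60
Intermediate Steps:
E(K) = 0
y = 16 (y = 12 + 4 = 16)
H(D) = (7 + D)/(5 + D)
d(p) = 7/5 + p² + 16*p (d(p) = (p² + 16*p) + (7 + 0)/(5 + 0) = (p² + 16*p) + 7/5 = 7/5 + p² + 16*p)
-709 + d(-7) = -709 + (7/5 + (-7)² + 16*(-7)) = -709 + (7/5 + 49 - 112) = -709 - 308/5 = -3853/5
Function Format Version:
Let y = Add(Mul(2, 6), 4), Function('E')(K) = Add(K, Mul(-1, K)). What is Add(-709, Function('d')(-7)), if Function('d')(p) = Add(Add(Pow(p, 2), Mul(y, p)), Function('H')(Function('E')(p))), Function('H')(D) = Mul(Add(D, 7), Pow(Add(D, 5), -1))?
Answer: Rational(-3853, 5) ≈ -770.60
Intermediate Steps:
Function('E')(K) = 0
y = 16 (y = Add(12, 4) = 16)
Function('H')(D) = Mul(Pow(Add(5, D), -1), Add(7, D)) (Function('H')(D) = Mul(Add(7, D), Pow(Add(5, D), -1)) = Mul(Pow(Add(5, D), -1), Add(7, D)))
Function('d')(p) = Add(Rational(7, 5), Pow(p, 2), Mul(16, p)) (Function('d')(p) = Add(Add(Pow(p, 2), Mul(16, p)), Mul(Pow(Add(5, 0), -1), Add(7, 0))) = Add(Add(Pow(p, 2), Mul(16, p)), Mul(Pow(5, -1), 7)) = Add(Add(Pow(p, 2), Mul(16, p)), Mul(Rational(1, 5), 7)) = Add(Add(Pow(p, 2), Mul(16, p)), Rational(7, 5)) = Add(Rational(7, 5), Pow(p, 2), Mul(16, p)))
Add(-709, Function('d')(-7)) = Add(-709, Add(Rational(7, 5), Pow(-7, 2), Mul(16, -7))) = Add(-709, Add(Rational(7, 5), 49, -112)) = Add(-709, Rational(-308, 5)) = Rational(-3853, 5)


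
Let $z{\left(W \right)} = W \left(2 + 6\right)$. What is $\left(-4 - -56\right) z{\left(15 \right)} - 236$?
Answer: $6004$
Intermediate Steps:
$z{\left(W \right)} = 8 W$ ($z{\left(W \right)} = W 8 = 8 W$)
$\left(-4 - -56\right) z{\left(15 \right)} - 236 = \left(-4 - -56\right) 8 \cdot 15 - 236 = \left(-4 + 56\right) 120 - 236 = 52 \cdot 120 - 236 = 6240 - 236 = 6004$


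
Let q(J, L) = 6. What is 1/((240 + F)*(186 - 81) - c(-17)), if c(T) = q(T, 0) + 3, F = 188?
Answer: 1/44931 ≈ 2.2256e-5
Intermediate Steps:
c(T) = 9 (c(T) = 6 + 3 = 9)
1/((240 + F)*(186 - 81) - c(-17)) = 1/((240 + 188)*(186 - 81) - 1*9) = 1/(428*105 - 9) = 1/(44940 - 9) = 1/44931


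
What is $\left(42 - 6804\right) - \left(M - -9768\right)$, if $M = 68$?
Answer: $-16598$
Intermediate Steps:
$\left(42 - 6804\right) - \left(M - -9768\right) = \left(42 - 6804\right) - \left(68 - -9768\right) = \left(42 - 6804\right) - \left(68 + 9768\right) = -6762 - 9836 = -16598$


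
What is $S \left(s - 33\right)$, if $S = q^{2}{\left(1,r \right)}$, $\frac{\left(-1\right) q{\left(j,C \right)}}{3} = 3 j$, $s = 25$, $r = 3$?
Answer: $-648$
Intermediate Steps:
$q{\left(j,C \right)} = - 9 j$ ($q{\left(j,C \right)} = - 3 \cdot 3 j = - 9 j$)
$S = 81$ ($S = \left(\left(-9\right) 1\right)^{2} = \left(-9\right)^{2} = 81$)
$S \left(s - 33\right) = 81 \left(25 - 33\right) = 81 \left(-8\right) = -648$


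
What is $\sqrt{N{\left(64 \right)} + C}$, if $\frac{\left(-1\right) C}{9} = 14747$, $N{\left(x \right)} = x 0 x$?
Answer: $3 i \sqrt{14747} \approx 364.31 i$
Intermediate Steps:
$N{\left(x \right)} = 0$ ($N{\left(x \right)} = 0 x = 0$)
$C = -132723$ ($C = \left(-9\right) 14747 = -132723$)
$\sqrt{N{\left(64 \right)} + C} = \sqrt{0 - 132723} = \sqrt{-132723} = 3 i \sqrt{14747}$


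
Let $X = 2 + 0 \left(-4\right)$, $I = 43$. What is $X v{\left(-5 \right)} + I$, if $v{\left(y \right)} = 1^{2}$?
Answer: $45$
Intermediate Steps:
$X = 2$ ($X = 2 + 0 = 2$)
$v{\left(y \right)} = 1$
$X v{\left(-5 \right)} + I = 2 \cdot 1 + 43 = 2 + 43 = 45$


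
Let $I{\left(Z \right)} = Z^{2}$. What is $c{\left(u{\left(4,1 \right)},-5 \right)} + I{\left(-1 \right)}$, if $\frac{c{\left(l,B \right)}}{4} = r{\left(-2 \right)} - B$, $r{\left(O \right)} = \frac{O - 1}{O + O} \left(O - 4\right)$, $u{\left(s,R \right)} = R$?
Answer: $3$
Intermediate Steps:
$r{\left(O \right)} = \frac{\left(-1 + O\right) \left(-4 + O\right)}{2 O}$ ($r{\left(O \right)} = \frac{-1 + O}{2 O} \left(-4 + O\right) = \frac{\left(-1 + O\right) \left(-4 + O\right)}{2 O}$)
$c{\left(l,B \right)} = -18 - 4 B$ ($c{\left(l,B \right)} = 4 \left(\frac{4 - 2 \left(-5 - 2\right)}{2 \left(-2\right)} - B\right) = 4 \left(\frac{1}{2} \left(- \frac{1}{2}\right) \left(4 - -14\right) - B\right) = 4 \left(\frac{1}{2} \left(- \frac{1}{2}\right) \left(4 + 14\right) - B\right) = 4 \left(\frac{1}{2} \left(- \frac{1}{2}\right) 18 - B\right) = 4 \left(- \frac{9}{2} - B\right) = -18 - 4 B$)
$c{\left(u{\left(4,1 \right)},-5 \right)} + I{\left(-1 \right)} = \left(-18 - -20\right) + \left(-1\right)^{2} = \left(-18 + 20\right) + 1 = 2 + 1 = 3$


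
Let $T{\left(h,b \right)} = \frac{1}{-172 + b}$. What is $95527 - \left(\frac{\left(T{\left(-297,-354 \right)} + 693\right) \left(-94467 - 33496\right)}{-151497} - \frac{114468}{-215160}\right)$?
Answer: $\frac{33912861517504733}{357198869115} \approx 94941.0$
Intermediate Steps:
$95527 - \left(\frac{\left(T{\left(-297,-354 \right)} + 693\right) \left(-94467 - 33496\right)}{-151497} - \frac{114468}{-215160}\right) = 95527 - \left(\frac{\left(\frac{1}{-172 - 354} + 693\right) \left(-94467 - 33496\right)}{-151497} - \frac{114468}{-215160}\right) = 95527 - \left(\left(\frac{1}{-526} + 693\right) \left(-94467 - 33496\right) \left(- \frac{1}{151497}\right) - - \frac{9539}{17930}\right) = 95527 - \left(\left(- \frac{1}{526} + 693\right) \left(-127963\right) \left(- \frac{1}{151497}\right) + \frac{9539}{17930}\right) = 95527 - \left(\frac{364517}{526} \left(-127963\right) \left(- \frac{1}{151497}\right) + \frac{9539}{17930}\right) = 95527 - \left(\left(- \frac{46644688871}{526}\right) \left(- \frac{1}{151497}\right) + \frac{9539}{17930}\right) = 95527 - \left(\frac{46644688871}{79687422} + \frac{9539}{17930}\right) = 95527 - \frac{209274852443872}{357198869115} = \frac{33912861517504733}{357198869115}$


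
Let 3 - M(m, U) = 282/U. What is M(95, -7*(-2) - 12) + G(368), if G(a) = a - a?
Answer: -138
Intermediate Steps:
M(m, U) = 3 - 282/U
G(a) = 0
M(95, -7*(-2) - 12) + G(368) = (3 - 282/(-7*(-2) - 12)) + 0 = (3 - 282/(14 - 12)) + 0 = (3 - 282/2) + 0 = (3 - 282*½) + 0 = (3 - 141) + 0 = -138 + 0 = -138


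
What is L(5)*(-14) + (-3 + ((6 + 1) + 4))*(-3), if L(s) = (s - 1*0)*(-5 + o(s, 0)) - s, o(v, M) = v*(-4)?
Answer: 1796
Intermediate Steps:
o(v, M) = -4*v
L(s) = -s + s*(-5 - 4*s) (L(s) = (s - 1*0)*(-5 - 4*s) - s = (s + 0)*(-5 - 4*s) - s = s*(-5 - 4*s) - s = -s + s*(-5 - 4*s))
L(5)*(-14) + (-3 + ((6 + 1) + 4))*(-3) = -2*5*(3 + 2*5)*(-14) + (-3 + ((6 + 1) + 4))*(-3) = -2*5*(3 + 10)*(-14) + (-3 + (7 + 4))*(-3) = -2*5*13*(-14) + (-3 + 11)*(-3) = -130*(-14) + 8*(-3) = 1820 - 24 = 1796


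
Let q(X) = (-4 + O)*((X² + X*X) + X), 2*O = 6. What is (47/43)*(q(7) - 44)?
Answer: -7003/43 ≈ -162.86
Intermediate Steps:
O = 3 (O = (½)*6 = 3)
q(X) = -X - 2*X² (q(X) = (-4 + 3)*((X² + X*X) + X) = -((X² + X²) + X) = -(2*X² + X) = -(X + 2*X²) = -X - 2*X²)
(47/43)*(q(7) - 44) = (47/43)*(-1*7*(1 + 2*7) - 44) = (47*(1/43))*(-1*7*(1 + 14) - 44) = 47*(-1*7*15 - 44)/43 = 47*(-105 - 44)/43 = (47/43)*(-149) = -7003/43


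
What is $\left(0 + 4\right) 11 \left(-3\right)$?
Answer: $-132$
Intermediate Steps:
$\left(0 + 4\right) 11 \left(-3\right) = 4 \cdot 11 \left(-3\right) = 44 \left(-3\right) = -132$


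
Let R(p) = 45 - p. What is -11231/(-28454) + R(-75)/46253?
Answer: 522881923/1316082862 ≈ 0.39730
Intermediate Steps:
-11231/(-28454) + R(-75)/46253 = -11231/(-28454) + (45 - 1*(-75))/46253 = -11231*(-1/28454) + (45 + 75)*(1/46253) = 11231/28454 + 120*(1/46253) = 11231/28454 + 120/46253 = 522881923/1316082862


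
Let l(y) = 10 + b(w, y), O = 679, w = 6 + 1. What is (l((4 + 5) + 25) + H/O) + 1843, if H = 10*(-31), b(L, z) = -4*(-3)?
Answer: 1266025/679 ≈ 1864.5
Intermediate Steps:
w = 7
b(L, z) = 12
H = -310
l(y) = 22 (l(y) = 10 + 12 = 22)
(l((4 + 5) + 25) + H/O) + 1843 = (22 - 310/679) + 1843 = 14628/679 + 1843 = 1266025/679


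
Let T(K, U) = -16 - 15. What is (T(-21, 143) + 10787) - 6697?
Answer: 4059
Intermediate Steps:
T(K, U) = -31
(T(-21, 143) + 10787) - 6697 = (-31 + 10787) - 6697 = 10756 - 6697 = 4059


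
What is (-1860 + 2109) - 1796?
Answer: -1547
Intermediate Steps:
(-1860 + 2109) - 1796 = 249 - 1796 = -1547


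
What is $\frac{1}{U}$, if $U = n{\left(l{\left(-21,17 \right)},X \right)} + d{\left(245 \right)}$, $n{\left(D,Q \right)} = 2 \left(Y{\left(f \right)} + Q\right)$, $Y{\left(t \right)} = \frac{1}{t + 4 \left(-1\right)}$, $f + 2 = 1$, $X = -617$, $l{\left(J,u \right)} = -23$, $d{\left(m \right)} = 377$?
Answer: $- \frac{5}{4287} \approx -0.0011663$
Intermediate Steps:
$f = -1$ ($f = -2 + 1 = -1$)
$Y{\left(t \right)} = \frac{1}{-4 + t}$ ($Y{\left(t \right)} = \frac{1}{t - 4} = \frac{1}{-4 + t}$)
$n{\left(D,Q \right)} = - \frac{2}{5} + 2 Q$ ($n{\left(D,Q \right)} = 2 \left(\frac{1}{-4 - 1} + Q\right) = 2 \left(\frac{1}{-5} + Q\right) = 2 \left(- \frac{1}{5} + Q\right) = - \frac{2}{5} + 2 Q$)
$U = - \frac{4287}{5}$ ($U = \left(- \frac{2}{5} + 2 \left(-617\right)\right) + 377 = \left(- \frac{2}{5} - 1234\right) + 377 = - \frac{6172}{5} + 377 = - \frac{4287}{5} \approx -857.4$)
$\frac{1}{U} = \frac{1}{- \frac{4287}{5}} = - \frac{5}{4287}$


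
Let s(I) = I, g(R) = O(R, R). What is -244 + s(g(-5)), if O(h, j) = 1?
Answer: -243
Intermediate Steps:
g(R) = 1
-244 + s(g(-5)) = -244 + 1 = -243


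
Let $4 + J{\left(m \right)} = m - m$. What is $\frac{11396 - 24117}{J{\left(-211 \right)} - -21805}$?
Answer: $- \frac{12721}{21801} \approx -0.58351$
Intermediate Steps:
$J{\left(m \right)} = -4$ ($J{\left(m \right)} = -4 + \left(m - m\right) = -4 + 0 = -4$)
$\frac{11396 - 24117}{J{\left(-211 \right)} - -21805} = \frac{11396 - 24117}{-4 - -21805} = - \frac{12721}{-4 + 21805} = - \frac{12721}{21801}$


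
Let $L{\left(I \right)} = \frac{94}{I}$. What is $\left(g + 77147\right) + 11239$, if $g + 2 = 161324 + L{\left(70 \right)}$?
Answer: $\frac{8739827}{35} \approx 2.4971 \cdot 10^{5}$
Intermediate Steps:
$g = \frac{5646317}{35}$ ($g = -2 + \left(161324 + \frac{94}{70}\right) = -2 + \left(161324 + 94 \cdot \frac{1}{70}\right) = -2 + \left(161324 + \frac{47}{35}\right) = -2 + \frac{5646387}{35} = \frac{5646317}{35} \approx 1.6132 \cdot 10^{5}$)
$\left(g + 77147\right) + 11239 = \left(\frac{5646317}{35} + 77147\right) + 11239 = \frac{8346462}{35} + 11239 = \frac{8739827}{35}$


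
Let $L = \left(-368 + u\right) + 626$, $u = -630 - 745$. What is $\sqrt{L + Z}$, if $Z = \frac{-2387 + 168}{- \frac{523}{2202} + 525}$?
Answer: $\frac{i \sqrt{1497112217450719}}{1155527} \approx 33.485 i$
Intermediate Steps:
$u = -1375$
$L = -1117$ ($L = \left(-368 - 1375\right) + 626 = -1743 + 626 = -1117$)
$Z = - \frac{4886238}{1155527}$ ($Z = - \frac{2219}{\left(-523\right) \frac{1}{2202} + 525} = - \frac{2219}{- \frac{523}{2202} + 525} = - \frac{2219}{\frac{1155527}{2202}} = \left(-2219\right) \frac{2202}{1155527} = - \frac{4886238}{1155527} \approx -4.2286$)
$\sqrt{L + Z} = \sqrt{-1117 - \frac{4886238}{1155527}} = \sqrt{- \frac{1295609897}{1155527}} = \frac{i \sqrt{1497112217450719}}{1155527}$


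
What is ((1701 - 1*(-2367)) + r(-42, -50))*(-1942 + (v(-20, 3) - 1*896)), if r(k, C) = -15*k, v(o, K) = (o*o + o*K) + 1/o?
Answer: -117358389/10 ≈ -1.1736e+7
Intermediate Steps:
v(o, K) = 1/o + o² + K*o (v(o, K) = (o² + K*o) + 1/o = 1/o + o² + K*o)
((1701 - 1*(-2367)) + r(-42, -50))*(-1942 + (v(-20, 3) - 1*896)) = ((1701 - 1*(-2367)) - 15*(-42))*(-1942 + ((1 + (-20)²*(3 - 20))/(-20) - 1*896)) = ((1701 + 2367) + 630)*(-1942 + (-(1 + 400*(-17))/20 - 896)) = (4068 + 630)*(-1942 + (-(1 - 6800)/20 - 896)) = 4698*(-1942 + (-1/20*(-6799) - 896)) = 4698*(-1942 + (6799/20 - 896)) = 4698*(-1942 - 11121/20) = 4698*(-49961/20) = -117358389/10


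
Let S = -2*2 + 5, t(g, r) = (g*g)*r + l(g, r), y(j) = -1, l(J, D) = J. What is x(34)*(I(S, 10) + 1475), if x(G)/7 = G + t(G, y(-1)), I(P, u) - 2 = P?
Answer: -11256448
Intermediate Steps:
t(g, r) = g + r*g² (t(g, r) = (g*g)*r + g = g²*r + g = r*g² + g = g + r*g²)
S = 1 (S = -4 + 5 = 1)
I(P, u) = 2 + P
x(G) = 7*G + 7*G*(1 - G) (x(G) = 7*(G + G*(1 + G*(-1))) = 7*(G + G*(1 - G)) = 7*G + 7*G*(1 - G))
x(34)*(I(S, 10) + 1475) = (7*34*(2 - 1*34))*((2 + 1) + 1475) = (7*34*(2 - 34))*(3 + 1475) = (7*34*(-32))*1478 = -7616*1478 = -11256448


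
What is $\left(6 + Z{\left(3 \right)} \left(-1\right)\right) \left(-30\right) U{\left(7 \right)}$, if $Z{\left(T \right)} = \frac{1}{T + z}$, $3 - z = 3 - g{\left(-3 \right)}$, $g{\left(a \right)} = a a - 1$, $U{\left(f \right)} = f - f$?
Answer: $0$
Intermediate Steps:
$U{\left(f \right)} = 0$
$g{\left(a \right)} = -1 + a^{2}$ ($g{\left(a \right)} = a^{2} - 1 = -1 + a^{2}$)
$z = 8$ ($z = 3 - \left(3 - \left(-1 + \left(-3\right)^{2}\right)\right) = 3 - \left(3 - \left(-1 + 9\right)\right) = 3 - \left(3 - 8\right) = 3 - -5 = 3 + 5 = 8$)
$Z{\left(T \right)} = \frac{1}{8 + T}$ ($Z{\left(T \right)} = \frac{1}{T + 8} = \frac{1}{8 + T}$)
$\left(6 + Z{\left(3 \right)} \left(-1\right)\right) \left(-30\right) U{\left(7 \right)} = \left(6 + \frac{1}{8 + 3} \left(-1\right)\right) \left(-30\right) 0 = \left(6 + \frac{1}{11} \left(-1\right)\right) \left(-30\right) 0 = \left(6 - \frac{1}{11}\right) \left(-30\right) 0 = \frac{65}{11} \left(-30\right) 0 = \left(- \frac{1950}{11}\right) 0 = 0$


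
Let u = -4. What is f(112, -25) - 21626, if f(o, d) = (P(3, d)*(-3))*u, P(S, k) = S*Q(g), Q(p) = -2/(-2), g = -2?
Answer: -21590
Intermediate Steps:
Q(p) = 1 (Q(p) = -2*(-1/2) = 1)
P(S, k) = S (P(S, k) = S*1 = S)
f(o, d) = 36 (f(o, d) = (3*(-3))*(-4) = -9*(-4) = 36)
f(112, -25) - 21626 = 36 - 21626 = -21590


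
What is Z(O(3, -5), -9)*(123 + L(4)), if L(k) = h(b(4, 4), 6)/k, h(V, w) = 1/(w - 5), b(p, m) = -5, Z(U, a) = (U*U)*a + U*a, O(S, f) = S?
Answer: -13311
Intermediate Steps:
Z(U, a) = U*a + a*U**2 (Z(U, a) = U**2*a + U*a = a*U**2 + U*a = U*a + a*U**2)
h(V, w) = 1/(-5 + w)
L(k) = 1/k (L(k) = 1/((-5 + 6)*k) = 1/(1*k) = 1/k)
Z(O(3, -5), -9)*(123 + L(4)) = (3*(-9)*(1 + 3))*(123 + 1/4) = (3*(-9)*4)*(123 + 1/4) = -108*493/4 = -13311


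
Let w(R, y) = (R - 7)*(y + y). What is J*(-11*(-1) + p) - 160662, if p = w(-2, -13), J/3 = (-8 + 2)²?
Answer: -134202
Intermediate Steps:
w(R, y) = 2*y*(-7 + R) (w(R, y) = (-7 + R)*(2*y) = 2*y*(-7 + R))
J = 108 (J = 3*(-8 + 2)² = 3*(-6)² = 3*36 = 108)
p = 234 (p = 2*(-13)*(-7 - 2) = 2*(-13)*(-9) = 234)
J*(-11*(-1) + p) - 160662 = 108*(-11*(-1) + 234) - 160662 = 108*(11 + 234) - 160662 = 108*245 - 160662 = 26460 - 160662 = -134202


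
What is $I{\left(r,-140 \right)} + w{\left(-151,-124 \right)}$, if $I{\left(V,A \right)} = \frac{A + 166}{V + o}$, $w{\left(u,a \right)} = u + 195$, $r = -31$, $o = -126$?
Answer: $\frac{6882}{157} \approx 43.834$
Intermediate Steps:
$w{\left(u,a \right)} = 195 + u$
$I{\left(V,A \right)} = \frac{166 + A}{-126 + V}$ ($I{\left(V,A \right)} = \frac{A + 166}{V - 126} = \frac{166 + A}{-126 + V}$)
$I{\left(r,-140 \right)} + w{\left(-151,-124 \right)} = \frac{166 - 140}{-126 - 31} + \left(195 - 151\right) = \frac{1}{-157} \cdot 26 + 44 = \left(- \frac{1}{157}\right) 26 + 44 = - \frac{26}{157} + 44 = \frac{6882}{157}$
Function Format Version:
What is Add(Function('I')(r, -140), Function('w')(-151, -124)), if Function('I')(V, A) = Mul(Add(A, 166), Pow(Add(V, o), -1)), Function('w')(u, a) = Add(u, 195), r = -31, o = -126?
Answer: Rational(6882, 157) ≈ 43.834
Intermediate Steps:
Function('w')(u, a) = Add(195, u)
Function('I')(V, A) = Mul(Pow(Add(-126, V), -1), Add(166, A)) (Function('I')(V, A) = Mul(Add(A, 166), Pow(Add(V, -126), -1)) = Mul(Add(166, A), Pow(Add(-126, V), -1)) = Mul(Pow(Add(-126, V), -1), Add(166, A)))
Add(Function('I')(r, -140), Function('w')(-151, -124)) = Add(Mul(Pow(Add(-126, -31), -1), Add(166, -140)), Add(195, -151)) = Add(Mul(Pow(-157, -1), 26), 44) = Add(Mul(Rational(-1, 157), 26), 44) = Add(Rational(-26, 157), 44) = Rational(6882, 157)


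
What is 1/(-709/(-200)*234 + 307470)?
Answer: 100/30829953 ≈ 3.2436e-6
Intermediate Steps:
1/(-709/(-200)*234 + 307470) = 1/(-709*(-1/200)*234 + 307470) = 1/((709/200)*234 + 307470) = 1/(82953/100 + 307470) = 1/(30829953/100) = 100/30829953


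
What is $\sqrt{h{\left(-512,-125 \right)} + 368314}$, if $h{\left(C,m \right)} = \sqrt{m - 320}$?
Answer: $\sqrt{368314 + i \sqrt{445}} \approx 606.89 + 0.017 i$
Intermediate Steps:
$h{\left(C,m \right)} = \sqrt{-320 + m}$
$\sqrt{h{\left(-512,-125 \right)} + 368314} = \sqrt{\sqrt{-320 - 125} + 368314} = \sqrt{\sqrt{-445} + 368314} = \sqrt{i \sqrt{445} + 368314} = \sqrt{368314 + i \sqrt{445}}$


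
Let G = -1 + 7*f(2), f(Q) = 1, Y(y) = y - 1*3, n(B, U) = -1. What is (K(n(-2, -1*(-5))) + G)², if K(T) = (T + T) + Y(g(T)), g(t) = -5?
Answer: 16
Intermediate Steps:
Y(y) = -3 + y (Y(y) = y - 3 = -3 + y)
K(T) = -8 + 2*T (K(T) = (T + T) + (-3 - 5) = 2*T - 8 = -8 + 2*T)
G = 6 (G = -1 + 7*1 = -1 + 7 = 6)
(K(n(-2, -1*(-5))) + G)² = ((-8 + 2*(-1)) + 6)² = ((-8 - 2) + 6)² = (-10 + 6)² = (-4)² = 16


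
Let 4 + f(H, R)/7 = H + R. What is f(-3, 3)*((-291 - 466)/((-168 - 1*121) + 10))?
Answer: -21196/279 ≈ -75.971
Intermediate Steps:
f(H, R) = -28 + 7*H + 7*R (f(H, R) = -28 + 7*(H + R) = -28 + (7*H + 7*R) = -28 + 7*H + 7*R)
f(-3, 3)*((-291 - 466)/((-168 - 1*121) + 10)) = (-28 + 7*(-3) + 7*3)*((-291 - 466)/((-168 - 1*121) + 10)) = (-28 - 21 + 21)*(-757/((-168 - 121) + 10)) = -(-21196)/(-289 + 10) = -(-21196)/(-279) = -(-21196)*(-1)/279 = -28*757/279 = -21196/279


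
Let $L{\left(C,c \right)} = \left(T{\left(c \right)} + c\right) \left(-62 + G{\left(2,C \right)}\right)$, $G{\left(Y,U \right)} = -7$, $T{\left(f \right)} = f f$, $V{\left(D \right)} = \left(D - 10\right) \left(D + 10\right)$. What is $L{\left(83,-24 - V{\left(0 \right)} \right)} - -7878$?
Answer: $-395910$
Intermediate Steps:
$V{\left(D \right)} = \left(-10 + D\right) \left(10 + D\right)$
$T{\left(f \right)} = f^{2}$
$L{\left(C,c \right)} = - 69 c - 69 c^{2}$ ($L{\left(C,c \right)} = \left(c^{2} + c\right) \left(-62 - 7\right) = \left(c + c^{2}\right) \left(-69\right) = - 69 c - 69 c^{2}$)
$L{\left(83,-24 - V{\left(0 \right)} \right)} - -7878 = 69 \left(-24 - \left(-100 + 0^{2}\right)\right) \left(-1 - \left(-24 - \left(-100 + 0^{2}\right)\right)\right) - -7878 = 69 \left(-24 - \left(-100 + 0\right)\right) \left(-1 - \left(-24 - \left(-100 + 0\right)\right)\right) + 7878 = 69 \left(-24 - -100\right) \left(-1 - \left(-24 - -100\right)\right) + 7878 = 69 \left(-24 + 100\right) \left(-1 - \left(-24 + 100\right)\right) + 7878 = 69 \cdot 76 \left(-1 - 76\right) + 7878 = 69 \cdot 76 \left(-77\right) + 7878 = -403788 + 7878 = -395910$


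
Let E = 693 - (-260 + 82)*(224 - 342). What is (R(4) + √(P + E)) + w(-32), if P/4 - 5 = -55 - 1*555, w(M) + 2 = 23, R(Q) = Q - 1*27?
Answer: -2 + I*√22731 ≈ -2.0 + 150.77*I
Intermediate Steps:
R(Q) = -27 + Q (R(Q) = Q - 27 = -27 + Q)
w(M) = 21 (w(M) = -2 + 23 = 21)
E = -20311 (E = 693 - (-178)*(-118) = 693 - 1*21004 = 693 - 21004 = -20311)
P = -2420 (P = 20 + 4*(-55 - 1*555) = 20 + 4*(-55 - 555) = 20 + 4*(-610) = 20 - 2440 = -2420)
(R(4) + √(P + E)) + w(-32) = ((-27 + 4) + √(-2420 - 20311)) + 21 = (-23 + √(-22731)) + 21 = (-23 + I*√22731) + 21 = -2 + I*√22731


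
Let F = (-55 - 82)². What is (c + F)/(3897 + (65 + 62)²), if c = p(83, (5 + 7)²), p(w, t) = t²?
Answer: 39505/20026 ≈ 1.9727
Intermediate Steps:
F = 18769 (F = (-137)² = 18769)
c = 20736 (c = ((5 + 7)²)² = (12²)² = 144² = 20736)
(c + F)/(3897 + (65 + 62)²) = (20736 + 18769)/(3897 + (65 + 62)²) = 39505/(3897 + 127²) = 39505/(3897 + 16129) = 39505/20026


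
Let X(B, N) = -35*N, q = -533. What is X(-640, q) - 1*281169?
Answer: -262514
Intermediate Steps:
X(-640, q) - 1*281169 = -35*(-533) - 1*281169 = 18655 - 281169 = -262514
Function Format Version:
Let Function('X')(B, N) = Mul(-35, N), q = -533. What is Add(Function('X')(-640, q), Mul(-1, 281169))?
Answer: -262514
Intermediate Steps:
Add(Function('X')(-640, q), Mul(-1, 281169)) = Add(Mul(-35, -533), Mul(-1, 281169)) = Add(18655, -281169) = -262514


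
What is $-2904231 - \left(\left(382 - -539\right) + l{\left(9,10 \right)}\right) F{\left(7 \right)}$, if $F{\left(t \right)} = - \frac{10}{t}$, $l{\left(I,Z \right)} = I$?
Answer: $- \frac{20320317}{7} \approx -2.9029 \cdot 10^{6}$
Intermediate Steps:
$-2904231 - \left(\left(382 - -539\right) + l{\left(9,10 \right)}\right) F{\left(7 \right)} = -2904231 - \left(\left(382 - -539\right) + 9\right) \left(- \frac{10}{7}\right) = -2904231 - \left(\left(382 + 539\right) + 9\right) \left(\left(-10\right) \frac{1}{7}\right) = -2904231 - \left(921 + 9\right) \left(- \frac{10}{7}\right) = -2904231 - 930 \left(- \frac{10}{7}\right) = -2904231 - - \frac{9300}{7} = -2904231 + \frac{9300}{7} = - \frac{20320317}{7}$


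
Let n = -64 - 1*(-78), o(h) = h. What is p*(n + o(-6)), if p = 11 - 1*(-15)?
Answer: 208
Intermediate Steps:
p = 26 (p = 11 + 15 = 26)
n = 14 (n = -64 + 78 = 14)
p*(n + o(-6)) = 26*(14 - 6) = 26*8 = 208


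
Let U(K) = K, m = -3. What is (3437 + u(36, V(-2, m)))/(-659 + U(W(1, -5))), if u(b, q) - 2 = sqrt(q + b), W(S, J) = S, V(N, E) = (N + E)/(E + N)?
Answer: -3439/658 - sqrt(37)/658 ≈ -5.2357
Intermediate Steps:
V(N, E) = 1 (V(N, E) = (E + N)/(E + N) = 1)
u(b, q) = 2 + sqrt(b + q) (u(b, q) = 2 + sqrt(q + b) = 2 + sqrt(b + q))
(3437 + u(36, V(-2, m)))/(-659 + U(W(1, -5))) = (3437 + (2 + sqrt(36 + 1)))/(-659 + 1) = (3437 + (2 + sqrt(37)))/(-658) = (3439 + sqrt(37))*(-1/658) = -3439/658 - sqrt(37)/658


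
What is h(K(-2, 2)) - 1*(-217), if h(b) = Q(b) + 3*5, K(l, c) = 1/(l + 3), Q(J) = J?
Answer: 233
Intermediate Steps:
K(l, c) = 1/(3 + l)
h(b) = 15 + b (h(b) = b + 3*5 = b + 15 = 15 + b)
h(K(-2, 2)) - 1*(-217) = (15 + 1/(3 - 2)) - 1*(-217) = (15 + 1/1) + 217 = (15 + 1) + 217 = 16 + 217 = 233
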